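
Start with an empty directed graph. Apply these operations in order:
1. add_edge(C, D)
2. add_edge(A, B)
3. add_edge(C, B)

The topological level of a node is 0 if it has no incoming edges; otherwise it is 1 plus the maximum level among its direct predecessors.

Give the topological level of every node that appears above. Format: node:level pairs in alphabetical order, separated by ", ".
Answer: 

Op 1: add_edge(C, D). Edges now: 1
Op 2: add_edge(A, B). Edges now: 2
Op 3: add_edge(C, B). Edges now: 3
Compute levels (Kahn BFS):
  sources (in-degree 0): A, C
  process A: level=0
    A->B: in-degree(B)=1, level(B)>=1
  process C: level=0
    C->B: in-degree(B)=0, level(B)=1, enqueue
    C->D: in-degree(D)=0, level(D)=1, enqueue
  process B: level=1
  process D: level=1
All levels: A:0, B:1, C:0, D:1

Answer: A:0, B:1, C:0, D:1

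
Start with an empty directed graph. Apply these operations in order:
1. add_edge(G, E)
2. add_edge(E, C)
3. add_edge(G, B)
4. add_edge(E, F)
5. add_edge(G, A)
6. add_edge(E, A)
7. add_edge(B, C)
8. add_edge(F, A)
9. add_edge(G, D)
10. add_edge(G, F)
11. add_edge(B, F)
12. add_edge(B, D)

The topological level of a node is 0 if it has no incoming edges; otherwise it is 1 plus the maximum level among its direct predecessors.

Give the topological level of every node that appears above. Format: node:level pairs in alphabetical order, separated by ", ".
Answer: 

Op 1: add_edge(G, E). Edges now: 1
Op 2: add_edge(E, C). Edges now: 2
Op 3: add_edge(G, B). Edges now: 3
Op 4: add_edge(E, F). Edges now: 4
Op 5: add_edge(G, A). Edges now: 5
Op 6: add_edge(E, A). Edges now: 6
Op 7: add_edge(B, C). Edges now: 7
Op 8: add_edge(F, A). Edges now: 8
Op 9: add_edge(G, D). Edges now: 9
Op 10: add_edge(G, F). Edges now: 10
Op 11: add_edge(B, F). Edges now: 11
Op 12: add_edge(B, D). Edges now: 12
Compute levels (Kahn BFS):
  sources (in-degree 0): G
  process G: level=0
    G->A: in-degree(A)=2, level(A)>=1
    G->B: in-degree(B)=0, level(B)=1, enqueue
    G->D: in-degree(D)=1, level(D)>=1
    G->E: in-degree(E)=0, level(E)=1, enqueue
    G->F: in-degree(F)=2, level(F)>=1
  process B: level=1
    B->C: in-degree(C)=1, level(C)>=2
    B->D: in-degree(D)=0, level(D)=2, enqueue
    B->F: in-degree(F)=1, level(F)>=2
  process E: level=1
    E->A: in-degree(A)=1, level(A)>=2
    E->C: in-degree(C)=0, level(C)=2, enqueue
    E->F: in-degree(F)=0, level(F)=2, enqueue
  process D: level=2
  process C: level=2
  process F: level=2
    F->A: in-degree(A)=0, level(A)=3, enqueue
  process A: level=3
All levels: A:3, B:1, C:2, D:2, E:1, F:2, G:0

Answer: A:3, B:1, C:2, D:2, E:1, F:2, G:0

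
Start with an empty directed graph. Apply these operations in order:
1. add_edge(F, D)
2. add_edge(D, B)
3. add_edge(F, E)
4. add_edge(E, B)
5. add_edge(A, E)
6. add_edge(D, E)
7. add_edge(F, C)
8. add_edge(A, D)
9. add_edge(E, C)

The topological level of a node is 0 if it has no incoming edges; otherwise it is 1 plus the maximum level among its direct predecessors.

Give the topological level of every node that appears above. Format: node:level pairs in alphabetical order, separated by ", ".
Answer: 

Answer: A:0, B:3, C:3, D:1, E:2, F:0

Derivation:
Op 1: add_edge(F, D). Edges now: 1
Op 2: add_edge(D, B). Edges now: 2
Op 3: add_edge(F, E). Edges now: 3
Op 4: add_edge(E, B). Edges now: 4
Op 5: add_edge(A, E). Edges now: 5
Op 6: add_edge(D, E). Edges now: 6
Op 7: add_edge(F, C). Edges now: 7
Op 8: add_edge(A, D). Edges now: 8
Op 9: add_edge(E, C). Edges now: 9
Compute levels (Kahn BFS):
  sources (in-degree 0): A, F
  process A: level=0
    A->D: in-degree(D)=1, level(D)>=1
    A->E: in-degree(E)=2, level(E)>=1
  process F: level=0
    F->C: in-degree(C)=1, level(C)>=1
    F->D: in-degree(D)=0, level(D)=1, enqueue
    F->E: in-degree(E)=1, level(E)>=1
  process D: level=1
    D->B: in-degree(B)=1, level(B)>=2
    D->E: in-degree(E)=0, level(E)=2, enqueue
  process E: level=2
    E->B: in-degree(B)=0, level(B)=3, enqueue
    E->C: in-degree(C)=0, level(C)=3, enqueue
  process B: level=3
  process C: level=3
All levels: A:0, B:3, C:3, D:1, E:2, F:0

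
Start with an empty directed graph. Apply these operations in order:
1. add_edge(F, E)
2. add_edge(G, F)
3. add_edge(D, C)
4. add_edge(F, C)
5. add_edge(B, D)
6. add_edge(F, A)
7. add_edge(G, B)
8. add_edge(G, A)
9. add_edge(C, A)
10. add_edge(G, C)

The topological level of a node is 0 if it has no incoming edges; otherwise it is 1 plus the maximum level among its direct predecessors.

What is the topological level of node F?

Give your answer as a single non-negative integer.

Answer: 1

Derivation:
Op 1: add_edge(F, E). Edges now: 1
Op 2: add_edge(G, F). Edges now: 2
Op 3: add_edge(D, C). Edges now: 3
Op 4: add_edge(F, C). Edges now: 4
Op 5: add_edge(B, D). Edges now: 5
Op 6: add_edge(F, A). Edges now: 6
Op 7: add_edge(G, B). Edges now: 7
Op 8: add_edge(G, A). Edges now: 8
Op 9: add_edge(C, A). Edges now: 9
Op 10: add_edge(G, C). Edges now: 10
Compute levels (Kahn BFS):
  sources (in-degree 0): G
  process G: level=0
    G->A: in-degree(A)=2, level(A)>=1
    G->B: in-degree(B)=0, level(B)=1, enqueue
    G->C: in-degree(C)=2, level(C)>=1
    G->F: in-degree(F)=0, level(F)=1, enqueue
  process B: level=1
    B->D: in-degree(D)=0, level(D)=2, enqueue
  process F: level=1
    F->A: in-degree(A)=1, level(A)>=2
    F->C: in-degree(C)=1, level(C)>=2
    F->E: in-degree(E)=0, level(E)=2, enqueue
  process D: level=2
    D->C: in-degree(C)=0, level(C)=3, enqueue
  process E: level=2
  process C: level=3
    C->A: in-degree(A)=0, level(A)=4, enqueue
  process A: level=4
All levels: A:4, B:1, C:3, D:2, E:2, F:1, G:0
level(F) = 1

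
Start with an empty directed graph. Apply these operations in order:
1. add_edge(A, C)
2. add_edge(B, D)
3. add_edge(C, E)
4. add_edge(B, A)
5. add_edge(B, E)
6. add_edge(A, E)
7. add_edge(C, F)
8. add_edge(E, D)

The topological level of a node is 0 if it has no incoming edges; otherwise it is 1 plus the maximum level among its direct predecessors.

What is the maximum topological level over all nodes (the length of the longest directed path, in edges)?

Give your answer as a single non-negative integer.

Answer: 4

Derivation:
Op 1: add_edge(A, C). Edges now: 1
Op 2: add_edge(B, D). Edges now: 2
Op 3: add_edge(C, E). Edges now: 3
Op 4: add_edge(B, A). Edges now: 4
Op 5: add_edge(B, E). Edges now: 5
Op 6: add_edge(A, E). Edges now: 6
Op 7: add_edge(C, F). Edges now: 7
Op 8: add_edge(E, D). Edges now: 8
Compute levels (Kahn BFS):
  sources (in-degree 0): B
  process B: level=0
    B->A: in-degree(A)=0, level(A)=1, enqueue
    B->D: in-degree(D)=1, level(D)>=1
    B->E: in-degree(E)=2, level(E)>=1
  process A: level=1
    A->C: in-degree(C)=0, level(C)=2, enqueue
    A->E: in-degree(E)=1, level(E)>=2
  process C: level=2
    C->E: in-degree(E)=0, level(E)=3, enqueue
    C->F: in-degree(F)=0, level(F)=3, enqueue
  process E: level=3
    E->D: in-degree(D)=0, level(D)=4, enqueue
  process F: level=3
  process D: level=4
All levels: A:1, B:0, C:2, D:4, E:3, F:3
max level = 4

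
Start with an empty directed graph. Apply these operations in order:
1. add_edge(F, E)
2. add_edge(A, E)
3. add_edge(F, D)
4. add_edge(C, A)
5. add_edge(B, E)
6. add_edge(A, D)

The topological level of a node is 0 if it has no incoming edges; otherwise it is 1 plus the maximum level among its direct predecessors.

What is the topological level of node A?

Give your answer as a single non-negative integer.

Op 1: add_edge(F, E). Edges now: 1
Op 2: add_edge(A, E). Edges now: 2
Op 3: add_edge(F, D). Edges now: 3
Op 4: add_edge(C, A). Edges now: 4
Op 5: add_edge(B, E). Edges now: 5
Op 6: add_edge(A, D). Edges now: 6
Compute levels (Kahn BFS):
  sources (in-degree 0): B, C, F
  process B: level=0
    B->E: in-degree(E)=2, level(E)>=1
  process C: level=0
    C->A: in-degree(A)=0, level(A)=1, enqueue
  process F: level=0
    F->D: in-degree(D)=1, level(D)>=1
    F->E: in-degree(E)=1, level(E)>=1
  process A: level=1
    A->D: in-degree(D)=0, level(D)=2, enqueue
    A->E: in-degree(E)=0, level(E)=2, enqueue
  process D: level=2
  process E: level=2
All levels: A:1, B:0, C:0, D:2, E:2, F:0
level(A) = 1

Answer: 1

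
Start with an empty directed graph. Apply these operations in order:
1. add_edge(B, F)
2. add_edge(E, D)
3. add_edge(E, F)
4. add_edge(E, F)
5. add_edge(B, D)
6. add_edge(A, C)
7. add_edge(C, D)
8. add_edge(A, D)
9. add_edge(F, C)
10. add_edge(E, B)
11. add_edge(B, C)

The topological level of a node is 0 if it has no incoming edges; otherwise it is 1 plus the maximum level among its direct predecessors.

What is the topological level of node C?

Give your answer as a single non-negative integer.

Answer: 3

Derivation:
Op 1: add_edge(B, F). Edges now: 1
Op 2: add_edge(E, D). Edges now: 2
Op 3: add_edge(E, F). Edges now: 3
Op 4: add_edge(E, F) (duplicate, no change). Edges now: 3
Op 5: add_edge(B, D). Edges now: 4
Op 6: add_edge(A, C). Edges now: 5
Op 7: add_edge(C, D). Edges now: 6
Op 8: add_edge(A, D). Edges now: 7
Op 9: add_edge(F, C). Edges now: 8
Op 10: add_edge(E, B). Edges now: 9
Op 11: add_edge(B, C). Edges now: 10
Compute levels (Kahn BFS):
  sources (in-degree 0): A, E
  process A: level=0
    A->C: in-degree(C)=2, level(C)>=1
    A->D: in-degree(D)=3, level(D)>=1
  process E: level=0
    E->B: in-degree(B)=0, level(B)=1, enqueue
    E->D: in-degree(D)=2, level(D)>=1
    E->F: in-degree(F)=1, level(F)>=1
  process B: level=1
    B->C: in-degree(C)=1, level(C)>=2
    B->D: in-degree(D)=1, level(D)>=2
    B->F: in-degree(F)=0, level(F)=2, enqueue
  process F: level=2
    F->C: in-degree(C)=0, level(C)=3, enqueue
  process C: level=3
    C->D: in-degree(D)=0, level(D)=4, enqueue
  process D: level=4
All levels: A:0, B:1, C:3, D:4, E:0, F:2
level(C) = 3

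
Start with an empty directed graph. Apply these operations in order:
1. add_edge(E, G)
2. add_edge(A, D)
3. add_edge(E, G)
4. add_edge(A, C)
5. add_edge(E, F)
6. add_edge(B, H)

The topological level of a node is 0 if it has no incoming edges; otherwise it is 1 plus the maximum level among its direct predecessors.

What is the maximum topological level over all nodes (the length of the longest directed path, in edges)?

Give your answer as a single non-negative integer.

Answer: 1

Derivation:
Op 1: add_edge(E, G). Edges now: 1
Op 2: add_edge(A, D). Edges now: 2
Op 3: add_edge(E, G) (duplicate, no change). Edges now: 2
Op 4: add_edge(A, C). Edges now: 3
Op 5: add_edge(E, F). Edges now: 4
Op 6: add_edge(B, H). Edges now: 5
Compute levels (Kahn BFS):
  sources (in-degree 0): A, B, E
  process A: level=0
    A->C: in-degree(C)=0, level(C)=1, enqueue
    A->D: in-degree(D)=0, level(D)=1, enqueue
  process B: level=0
    B->H: in-degree(H)=0, level(H)=1, enqueue
  process E: level=0
    E->F: in-degree(F)=0, level(F)=1, enqueue
    E->G: in-degree(G)=0, level(G)=1, enqueue
  process C: level=1
  process D: level=1
  process H: level=1
  process F: level=1
  process G: level=1
All levels: A:0, B:0, C:1, D:1, E:0, F:1, G:1, H:1
max level = 1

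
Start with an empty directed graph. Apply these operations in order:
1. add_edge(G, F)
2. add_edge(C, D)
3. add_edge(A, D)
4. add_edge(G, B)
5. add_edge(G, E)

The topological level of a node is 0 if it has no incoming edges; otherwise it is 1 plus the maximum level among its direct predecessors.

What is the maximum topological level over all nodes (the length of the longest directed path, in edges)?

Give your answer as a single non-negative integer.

Answer: 1

Derivation:
Op 1: add_edge(G, F). Edges now: 1
Op 2: add_edge(C, D). Edges now: 2
Op 3: add_edge(A, D). Edges now: 3
Op 4: add_edge(G, B). Edges now: 4
Op 5: add_edge(G, E). Edges now: 5
Compute levels (Kahn BFS):
  sources (in-degree 0): A, C, G
  process A: level=0
    A->D: in-degree(D)=1, level(D)>=1
  process C: level=0
    C->D: in-degree(D)=0, level(D)=1, enqueue
  process G: level=0
    G->B: in-degree(B)=0, level(B)=1, enqueue
    G->E: in-degree(E)=0, level(E)=1, enqueue
    G->F: in-degree(F)=0, level(F)=1, enqueue
  process D: level=1
  process B: level=1
  process E: level=1
  process F: level=1
All levels: A:0, B:1, C:0, D:1, E:1, F:1, G:0
max level = 1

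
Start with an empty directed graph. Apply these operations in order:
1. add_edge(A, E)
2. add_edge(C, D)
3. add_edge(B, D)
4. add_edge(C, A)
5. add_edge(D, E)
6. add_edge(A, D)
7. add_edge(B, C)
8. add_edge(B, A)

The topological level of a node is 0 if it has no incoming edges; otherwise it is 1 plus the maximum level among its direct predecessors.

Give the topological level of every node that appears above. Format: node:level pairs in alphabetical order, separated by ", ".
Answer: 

Op 1: add_edge(A, E). Edges now: 1
Op 2: add_edge(C, D). Edges now: 2
Op 3: add_edge(B, D). Edges now: 3
Op 4: add_edge(C, A). Edges now: 4
Op 5: add_edge(D, E). Edges now: 5
Op 6: add_edge(A, D). Edges now: 6
Op 7: add_edge(B, C). Edges now: 7
Op 8: add_edge(B, A). Edges now: 8
Compute levels (Kahn BFS):
  sources (in-degree 0): B
  process B: level=0
    B->A: in-degree(A)=1, level(A)>=1
    B->C: in-degree(C)=0, level(C)=1, enqueue
    B->D: in-degree(D)=2, level(D)>=1
  process C: level=1
    C->A: in-degree(A)=0, level(A)=2, enqueue
    C->D: in-degree(D)=1, level(D)>=2
  process A: level=2
    A->D: in-degree(D)=0, level(D)=3, enqueue
    A->E: in-degree(E)=1, level(E)>=3
  process D: level=3
    D->E: in-degree(E)=0, level(E)=4, enqueue
  process E: level=4
All levels: A:2, B:0, C:1, D:3, E:4

Answer: A:2, B:0, C:1, D:3, E:4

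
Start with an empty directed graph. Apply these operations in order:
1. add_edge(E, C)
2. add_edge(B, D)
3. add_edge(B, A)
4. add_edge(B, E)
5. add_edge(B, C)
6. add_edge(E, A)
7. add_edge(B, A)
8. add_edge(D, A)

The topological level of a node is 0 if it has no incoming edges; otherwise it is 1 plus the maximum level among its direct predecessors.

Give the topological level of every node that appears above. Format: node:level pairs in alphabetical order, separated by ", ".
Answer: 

Answer: A:2, B:0, C:2, D:1, E:1

Derivation:
Op 1: add_edge(E, C). Edges now: 1
Op 2: add_edge(B, D). Edges now: 2
Op 3: add_edge(B, A). Edges now: 3
Op 4: add_edge(B, E). Edges now: 4
Op 5: add_edge(B, C). Edges now: 5
Op 6: add_edge(E, A). Edges now: 6
Op 7: add_edge(B, A) (duplicate, no change). Edges now: 6
Op 8: add_edge(D, A). Edges now: 7
Compute levels (Kahn BFS):
  sources (in-degree 0): B
  process B: level=0
    B->A: in-degree(A)=2, level(A)>=1
    B->C: in-degree(C)=1, level(C)>=1
    B->D: in-degree(D)=0, level(D)=1, enqueue
    B->E: in-degree(E)=0, level(E)=1, enqueue
  process D: level=1
    D->A: in-degree(A)=1, level(A)>=2
  process E: level=1
    E->A: in-degree(A)=0, level(A)=2, enqueue
    E->C: in-degree(C)=0, level(C)=2, enqueue
  process A: level=2
  process C: level=2
All levels: A:2, B:0, C:2, D:1, E:1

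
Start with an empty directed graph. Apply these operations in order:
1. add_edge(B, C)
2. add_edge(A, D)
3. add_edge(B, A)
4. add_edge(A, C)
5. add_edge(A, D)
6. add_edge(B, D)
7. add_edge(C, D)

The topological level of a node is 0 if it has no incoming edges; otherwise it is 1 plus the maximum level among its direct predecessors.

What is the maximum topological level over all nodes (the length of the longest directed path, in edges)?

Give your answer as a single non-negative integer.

Op 1: add_edge(B, C). Edges now: 1
Op 2: add_edge(A, D). Edges now: 2
Op 3: add_edge(B, A). Edges now: 3
Op 4: add_edge(A, C). Edges now: 4
Op 5: add_edge(A, D) (duplicate, no change). Edges now: 4
Op 6: add_edge(B, D). Edges now: 5
Op 7: add_edge(C, D). Edges now: 6
Compute levels (Kahn BFS):
  sources (in-degree 0): B
  process B: level=0
    B->A: in-degree(A)=0, level(A)=1, enqueue
    B->C: in-degree(C)=1, level(C)>=1
    B->D: in-degree(D)=2, level(D)>=1
  process A: level=1
    A->C: in-degree(C)=0, level(C)=2, enqueue
    A->D: in-degree(D)=1, level(D)>=2
  process C: level=2
    C->D: in-degree(D)=0, level(D)=3, enqueue
  process D: level=3
All levels: A:1, B:0, C:2, D:3
max level = 3

Answer: 3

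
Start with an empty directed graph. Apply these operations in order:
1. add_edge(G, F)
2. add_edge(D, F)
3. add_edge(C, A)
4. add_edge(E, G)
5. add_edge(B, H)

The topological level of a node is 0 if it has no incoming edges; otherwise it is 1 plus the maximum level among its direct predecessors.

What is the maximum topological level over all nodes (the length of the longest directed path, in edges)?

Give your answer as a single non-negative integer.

Answer: 2

Derivation:
Op 1: add_edge(G, F). Edges now: 1
Op 2: add_edge(D, F). Edges now: 2
Op 3: add_edge(C, A). Edges now: 3
Op 4: add_edge(E, G). Edges now: 4
Op 5: add_edge(B, H). Edges now: 5
Compute levels (Kahn BFS):
  sources (in-degree 0): B, C, D, E
  process B: level=0
    B->H: in-degree(H)=0, level(H)=1, enqueue
  process C: level=0
    C->A: in-degree(A)=0, level(A)=1, enqueue
  process D: level=0
    D->F: in-degree(F)=1, level(F)>=1
  process E: level=0
    E->G: in-degree(G)=0, level(G)=1, enqueue
  process H: level=1
  process A: level=1
  process G: level=1
    G->F: in-degree(F)=0, level(F)=2, enqueue
  process F: level=2
All levels: A:1, B:0, C:0, D:0, E:0, F:2, G:1, H:1
max level = 2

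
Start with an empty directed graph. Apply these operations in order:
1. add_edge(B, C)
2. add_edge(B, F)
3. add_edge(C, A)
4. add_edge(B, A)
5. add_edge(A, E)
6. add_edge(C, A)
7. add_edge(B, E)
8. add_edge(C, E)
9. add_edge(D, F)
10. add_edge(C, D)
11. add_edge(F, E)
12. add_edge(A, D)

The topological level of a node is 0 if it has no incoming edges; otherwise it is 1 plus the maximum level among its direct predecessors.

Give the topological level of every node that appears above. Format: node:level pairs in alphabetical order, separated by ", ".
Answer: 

Op 1: add_edge(B, C). Edges now: 1
Op 2: add_edge(B, F). Edges now: 2
Op 3: add_edge(C, A). Edges now: 3
Op 4: add_edge(B, A). Edges now: 4
Op 5: add_edge(A, E). Edges now: 5
Op 6: add_edge(C, A) (duplicate, no change). Edges now: 5
Op 7: add_edge(B, E). Edges now: 6
Op 8: add_edge(C, E). Edges now: 7
Op 9: add_edge(D, F). Edges now: 8
Op 10: add_edge(C, D). Edges now: 9
Op 11: add_edge(F, E). Edges now: 10
Op 12: add_edge(A, D). Edges now: 11
Compute levels (Kahn BFS):
  sources (in-degree 0): B
  process B: level=0
    B->A: in-degree(A)=1, level(A)>=1
    B->C: in-degree(C)=0, level(C)=1, enqueue
    B->E: in-degree(E)=3, level(E)>=1
    B->F: in-degree(F)=1, level(F)>=1
  process C: level=1
    C->A: in-degree(A)=0, level(A)=2, enqueue
    C->D: in-degree(D)=1, level(D)>=2
    C->E: in-degree(E)=2, level(E)>=2
  process A: level=2
    A->D: in-degree(D)=0, level(D)=3, enqueue
    A->E: in-degree(E)=1, level(E)>=3
  process D: level=3
    D->F: in-degree(F)=0, level(F)=4, enqueue
  process F: level=4
    F->E: in-degree(E)=0, level(E)=5, enqueue
  process E: level=5
All levels: A:2, B:0, C:1, D:3, E:5, F:4

Answer: A:2, B:0, C:1, D:3, E:5, F:4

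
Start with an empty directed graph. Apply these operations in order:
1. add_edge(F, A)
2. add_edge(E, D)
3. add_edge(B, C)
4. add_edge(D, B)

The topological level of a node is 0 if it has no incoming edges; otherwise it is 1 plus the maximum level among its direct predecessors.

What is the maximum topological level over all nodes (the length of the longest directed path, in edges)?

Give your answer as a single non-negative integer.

Op 1: add_edge(F, A). Edges now: 1
Op 2: add_edge(E, D). Edges now: 2
Op 3: add_edge(B, C). Edges now: 3
Op 4: add_edge(D, B). Edges now: 4
Compute levels (Kahn BFS):
  sources (in-degree 0): E, F
  process E: level=0
    E->D: in-degree(D)=0, level(D)=1, enqueue
  process F: level=0
    F->A: in-degree(A)=0, level(A)=1, enqueue
  process D: level=1
    D->B: in-degree(B)=0, level(B)=2, enqueue
  process A: level=1
  process B: level=2
    B->C: in-degree(C)=0, level(C)=3, enqueue
  process C: level=3
All levels: A:1, B:2, C:3, D:1, E:0, F:0
max level = 3

Answer: 3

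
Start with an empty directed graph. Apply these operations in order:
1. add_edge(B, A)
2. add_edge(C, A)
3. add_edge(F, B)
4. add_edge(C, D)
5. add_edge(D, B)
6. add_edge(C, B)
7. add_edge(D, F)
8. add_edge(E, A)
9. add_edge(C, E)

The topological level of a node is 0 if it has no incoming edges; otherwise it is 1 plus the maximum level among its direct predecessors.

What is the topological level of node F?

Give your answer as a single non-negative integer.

Op 1: add_edge(B, A). Edges now: 1
Op 2: add_edge(C, A). Edges now: 2
Op 3: add_edge(F, B). Edges now: 3
Op 4: add_edge(C, D). Edges now: 4
Op 5: add_edge(D, B). Edges now: 5
Op 6: add_edge(C, B). Edges now: 6
Op 7: add_edge(D, F). Edges now: 7
Op 8: add_edge(E, A). Edges now: 8
Op 9: add_edge(C, E). Edges now: 9
Compute levels (Kahn BFS):
  sources (in-degree 0): C
  process C: level=0
    C->A: in-degree(A)=2, level(A)>=1
    C->B: in-degree(B)=2, level(B)>=1
    C->D: in-degree(D)=0, level(D)=1, enqueue
    C->E: in-degree(E)=0, level(E)=1, enqueue
  process D: level=1
    D->B: in-degree(B)=1, level(B)>=2
    D->F: in-degree(F)=0, level(F)=2, enqueue
  process E: level=1
    E->A: in-degree(A)=1, level(A)>=2
  process F: level=2
    F->B: in-degree(B)=0, level(B)=3, enqueue
  process B: level=3
    B->A: in-degree(A)=0, level(A)=4, enqueue
  process A: level=4
All levels: A:4, B:3, C:0, D:1, E:1, F:2
level(F) = 2

Answer: 2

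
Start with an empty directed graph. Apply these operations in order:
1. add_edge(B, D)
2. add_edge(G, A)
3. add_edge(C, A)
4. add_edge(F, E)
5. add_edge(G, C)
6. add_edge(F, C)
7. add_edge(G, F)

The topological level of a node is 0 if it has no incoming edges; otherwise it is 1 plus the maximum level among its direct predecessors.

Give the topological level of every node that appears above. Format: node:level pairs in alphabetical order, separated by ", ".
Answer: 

Op 1: add_edge(B, D). Edges now: 1
Op 2: add_edge(G, A). Edges now: 2
Op 3: add_edge(C, A). Edges now: 3
Op 4: add_edge(F, E). Edges now: 4
Op 5: add_edge(G, C). Edges now: 5
Op 6: add_edge(F, C). Edges now: 6
Op 7: add_edge(G, F). Edges now: 7
Compute levels (Kahn BFS):
  sources (in-degree 0): B, G
  process B: level=0
    B->D: in-degree(D)=0, level(D)=1, enqueue
  process G: level=0
    G->A: in-degree(A)=1, level(A)>=1
    G->C: in-degree(C)=1, level(C)>=1
    G->F: in-degree(F)=0, level(F)=1, enqueue
  process D: level=1
  process F: level=1
    F->C: in-degree(C)=0, level(C)=2, enqueue
    F->E: in-degree(E)=0, level(E)=2, enqueue
  process C: level=2
    C->A: in-degree(A)=0, level(A)=3, enqueue
  process E: level=2
  process A: level=3
All levels: A:3, B:0, C:2, D:1, E:2, F:1, G:0

Answer: A:3, B:0, C:2, D:1, E:2, F:1, G:0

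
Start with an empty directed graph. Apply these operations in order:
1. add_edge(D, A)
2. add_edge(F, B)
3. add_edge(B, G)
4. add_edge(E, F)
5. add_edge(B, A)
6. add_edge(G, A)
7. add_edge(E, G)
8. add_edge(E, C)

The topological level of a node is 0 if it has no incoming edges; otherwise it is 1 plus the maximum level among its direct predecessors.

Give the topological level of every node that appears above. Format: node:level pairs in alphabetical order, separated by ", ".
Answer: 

Op 1: add_edge(D, A). Edges now: 1
Op 2: add_edge(F, B). Edges now: 2
Op 3: add_edge(B, G). Edges now: 3
Op 4: add_edge(E, F). Edges now: 4
Op 5: add_edge(B, A). Edges now: 5
Op 6: add_edge(G, A). Edges now: 6
Op 7: add_edge(E, G). Edges now: 7
Op 8: add_edge(E, C). Edges now: 8
Compute levels (Kahn BFS):
  sources (in-degree 0): D, E
  process D: level=0
    D->A: in-degree(A)=2, level(A)>=1
  process E: level=0
    E->C: in-degree(C)=0, level(C)=1, enqueue
    E->F: in-degree(F)=0, level(F)=1, enqueue
    E->G: in-degree(G)=1, level(G)>=1
  process C: level=1
  process F: level=1
    F->B: in-degree(B)=0, level(B)=2, enqueue
  process B: level=2
    B->A: in-degree(A)=1, level(A)>=3
    B->G: in-degree(G)=0, level(G)=3, enqueue
  process G: level=3
    G->A: in-degree(A)=0, level(A)=4, enqueue
  process A: level=4
All levels: A:4, B:2, C:1, D:0, E:0, F:1, G:3

Answer: A:4, B:2, C:1, D:0, E:0, F:1, G:3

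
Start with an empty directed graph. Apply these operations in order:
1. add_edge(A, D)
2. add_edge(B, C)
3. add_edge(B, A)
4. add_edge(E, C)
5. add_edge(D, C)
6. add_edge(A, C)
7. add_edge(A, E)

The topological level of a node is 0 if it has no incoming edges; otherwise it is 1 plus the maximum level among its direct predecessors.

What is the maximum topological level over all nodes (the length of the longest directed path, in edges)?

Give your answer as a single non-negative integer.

Op 1: add_edge(A, D). Edges now: 1
Op 2: add_edge(B, C). Edges now: 2
Op 3: add_edge(B, A). Edges now: 3
Op 4: add_edge(E, C). Edges now: 4
Op 5: add_edge(D, C). Edges now: 5
Op 6: add_edge(A, C). Edges now: 6
Op 7: add_edge(A, E). Edges now: 7
Compute levels (Kahn BFS):
  sources (in-degree 0): B
  process B: level=0
    B->A: in-degree(A)=0, level(A)=1, enqueue
    B->C: in-degree(C)=3, level(C)>=1
  process A: level=1
    A->C: in-degree(C)=2, level(C)>=2
    A->D: in-degree(D)=0, level(D)=2, enqueue
    A->E: in-degree(E)=0, level(E)=2, enqueue
  process D: level=2
    D->C: in-degree(C)=1, level(C)>=3
  process E: level=2
    E->C: in-degree(C)=0, level(C)=3, enqueue
  process C: level=3
All levels: A:1, B:0, C:3, D:2, E:2
max level = 3

Answer: 3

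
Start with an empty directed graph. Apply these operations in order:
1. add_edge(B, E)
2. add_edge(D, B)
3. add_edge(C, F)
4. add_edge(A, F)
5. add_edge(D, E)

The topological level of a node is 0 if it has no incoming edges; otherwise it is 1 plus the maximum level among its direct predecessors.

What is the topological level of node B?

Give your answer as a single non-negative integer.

Op 1: add_edge(B, E). Edges now: 1
Op 2: add_edge(D, B). Edges now: 2
Op 3: add_edge(C, F). Edges now: 3
Op 4: add_edge(A, F). Edges now: 4
Op 5: add_edge(D, E). Edges now: 5
Compute levels (Kahn BFS):
  sources (in-degree 0): A, C, D
  process A: level=0
    A->F: in-degree(F)=1, level(F)>=1
  process C: level=0
    C->F: in-degree(F)=0, level(F)=1, enqueue
  process D: level=0
    D->B: in-degree(B)=0, level(B)=1, enqueue
    D->E: in-degree(E)=1, level(E)>=1
  process F: level=1
  process B: level=1
    B->E: in-degree(E)=0, level(E)=2, enqueue
  process E: level=2
All levels: A:0, B:1, C:0, D:0, E:2, F:1
level(B) = 1

Answer: 1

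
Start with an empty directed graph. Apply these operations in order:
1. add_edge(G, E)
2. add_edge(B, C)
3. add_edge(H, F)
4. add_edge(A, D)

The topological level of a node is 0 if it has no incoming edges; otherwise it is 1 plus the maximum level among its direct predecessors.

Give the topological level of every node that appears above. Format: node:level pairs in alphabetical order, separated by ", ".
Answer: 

Answer: A:0, B:0, C:1, D:1, E:1, F:1, G:0, H:0

Derivation:
Op 1: add_edge(G, E). Edges now: 1
Op 2: add_edge(B, C). Edges now: 2
Op 3: add_edge(H, F). Edges now: 3
Op 4: add_edge(A, D). Edges now: 4
Compute levels (Kahn BFS):
  sources (in-degree 0): A, B, G, H
  process A: level=0
    A->D: in-degree(D)=0, level(D)=1, enqueue
  process B: level=0
    B->C: in-degree(C)=0, level(C)=1, enqueue
  process G: level=0
    G->E: in-degree(E)=0, level(E)=1, enqueue
  process H: level=0
    H->F: in-degree(F)=0, level(F)=1, enqueue
  process D: level=1
  process C: level=1
  process E: level=1
  process F: level=1
All levels: A:0, B:0, C:1, D:1, E:1, F:1, G:0, H:0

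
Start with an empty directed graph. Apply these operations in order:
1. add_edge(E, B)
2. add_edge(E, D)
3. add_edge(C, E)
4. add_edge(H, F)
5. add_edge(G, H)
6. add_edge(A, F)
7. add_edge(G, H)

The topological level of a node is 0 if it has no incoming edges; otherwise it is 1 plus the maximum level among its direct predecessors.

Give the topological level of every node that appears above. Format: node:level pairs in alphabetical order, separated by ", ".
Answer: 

Op 1: add_edge(E, B). Edges now: 1
Op 2: add_edge(E, D). Edges now: 2
Op 3: add_edge(C, E). Edges now: 3
Op 4: add_edge(H, F). Edges now: 4
Op 5: add_edge(G, H). Edges now: 5
Op 6: add_edge(A, F). Edges now: 6
Op 7: add_edge(G, H) (duplicate, no change). Edges now: 6
Compute levels (Kahn BFS):
  sources (in-degree 0): A, C, G
  process A: level=0
    A->F: in-degree(F)=1, level(F)>=1
  process C: level=0
    C->E: in-degree(E)=0, level(E)=1, enqueue
  process G: level=0
    G->H: in-degree(H)=0, level(H)=1, enqueue
  process E: level=1
    E->B: in-degree(B)=0, level(B)=2, enqueue
    E->D: in-degree(D)=0, level(D)=2, enqueue
  process H: level=1
    H->F: in-degree(F)=0, level(F)=2, enqueue
  process B: level=2
  process D: level=2
  process F: level=2
All levels: A:0, B:2, C:0, D:2, E:1, F:2, G:0, H:1

Answer: A:0, B:2, C:0, D:2, E:1, F:2, G:0, H:1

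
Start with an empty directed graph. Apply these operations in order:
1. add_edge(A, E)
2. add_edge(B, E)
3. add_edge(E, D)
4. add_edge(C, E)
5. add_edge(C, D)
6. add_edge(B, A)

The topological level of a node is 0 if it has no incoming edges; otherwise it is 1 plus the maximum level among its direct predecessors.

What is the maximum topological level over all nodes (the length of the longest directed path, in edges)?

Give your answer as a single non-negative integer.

Op 1: add_edge(A, E). Edges now: 1
Op 2: add_edge(B, E). Edges now: 2
Op 3: add_edge(E, D). Edges now: 3
Op 4: add_edge(C, E). Edges now: 4
Op 5: add_edge(C, D). Edges now: 5
Op 6: add_edge(B, A). Edges now: 6
Compute levels (Kahn BFS):
  sources (in-degree 0): B, C
  process B: level=0
    B->A: in-degree(A)=0, level(A)=1, enqueue
    B->E: in-degree(E)=2, level(E)>=1
  process C: level=0
    C->D: in-degree(D)=1, level(D)>=1
    C->E: in-degree(E)=1, level(E)>=1
  process A: level=1
    A->E: in-degree(E)=0, level(E)=2, enqueue
  process E: level=2
    E->D: in-degree(D)=0, level(D)=3, enqueue
  process D: level=3
All levels: A:1, B:0, C:0, D:3, E:2
max level = 3

Answer: 3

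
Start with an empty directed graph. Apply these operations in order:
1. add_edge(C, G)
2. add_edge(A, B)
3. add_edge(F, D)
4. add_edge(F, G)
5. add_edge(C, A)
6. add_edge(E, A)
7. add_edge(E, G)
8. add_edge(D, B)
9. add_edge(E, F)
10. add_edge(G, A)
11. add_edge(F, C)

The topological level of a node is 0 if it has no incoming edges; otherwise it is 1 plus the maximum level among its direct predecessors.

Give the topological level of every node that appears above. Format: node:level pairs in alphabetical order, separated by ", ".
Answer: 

Op 1: add_edge(C, G). Edges now: 1
Op 2: add_edge(A, B). Edges now: 2
Op 3: add_edge(F, D). Edges now: 3
Op 4: add_edge(F, G). Edges now: 4
Op 5: add_edge(C, A). Edges now: 5
Op 6: add_edge(E, A). Edges now: 6
Op 7: add_edge(E, G). Edges now: 7
Op 8: add_edge(D, B). Edges now: 8
Op 9: add_edge(E, F). Edges now: 9
Op 10: add_edge(G, A). Edges now: 10
Op 11: add_edge(F, C). Edges now: 11
Compute levels (Kahn BFS):
  sources (in-degree 0): E
  process E: level=0
    E->A: in-degree(A)=2, level(A)>=1
    E->F: in-degree(F)=0, level(F)=1, enqueue
    E->G: in-degree(G)=2, level(G)>=1
  process F: level=1
    F->C: in-degree(C)=0, level(C)=2, enqueue
    F->D: in-degree(D)=0, level(D)=2, enqueue
    F->G: in-degree(G)=1, level(G)>=2
  process C: level=2
    C->A: in-degree(A)=1, level(A)>=3
    C->G: in-degree(G)=0, level(G)=3, enqueue
  process D: level=2
    D->B: in-degree(B)=1, level(B)>=3
  process G: level=3
    G->A: in-degree(A)=0, level(A)=4, enqueue
  process A: level=4
    A->B: in-degree(B)=0, level(B)=5, enqueue
  process B: level=5
All levels: A:4, B:5, C:2, D:2, E:0, F:1, G:3

Answer: A:4, B:5, C:2, D:2, E:0, F:1, G:3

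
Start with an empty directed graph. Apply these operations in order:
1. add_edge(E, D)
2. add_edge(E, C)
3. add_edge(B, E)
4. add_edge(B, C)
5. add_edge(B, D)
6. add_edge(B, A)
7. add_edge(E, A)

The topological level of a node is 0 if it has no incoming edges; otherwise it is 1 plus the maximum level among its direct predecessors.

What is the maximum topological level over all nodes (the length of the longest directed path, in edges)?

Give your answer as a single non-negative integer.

Answer: 2

Derivation:
Op 1: add_edge(E, D). Edges now: 1
Op 2: add_edge(E, C). Edges now: 2
Op 3: add_edge(B, E). Edges now: 3
Op 4: add_edge(B, C). Edges now: 4
Op 5: add_edge(B, D). Edges now: 5
Op 6: add_edge(B, A). Edges now: 6
Op 7: add_edge(E, A). Edges now: 7
Compute levels (Kahn BFS):
  sources (in-degree 0): B
  process B: level=0
    B->A: in-degree(A)=1, level(A)>=1
    B->C: in-degree(C)=1, level(C)>=1
    B->D: in-degree(D)=1, level(D)>=1
    B->E: in-degree(E)=0, level(E)=1, enqueue
  process E: level=1
    E->A: in-degree(A)=0, level(A)=2, enqueue
    E->C: in-degree(C)=0, level(C)=2, enqueue
    E->D: in-degree(D)=0, level(D)=2, enqueue
  process A: level=2
  process C: level=2
  process D: level=2
All levels: A:2, B:0, C:2, D:2, E:1
max level = 2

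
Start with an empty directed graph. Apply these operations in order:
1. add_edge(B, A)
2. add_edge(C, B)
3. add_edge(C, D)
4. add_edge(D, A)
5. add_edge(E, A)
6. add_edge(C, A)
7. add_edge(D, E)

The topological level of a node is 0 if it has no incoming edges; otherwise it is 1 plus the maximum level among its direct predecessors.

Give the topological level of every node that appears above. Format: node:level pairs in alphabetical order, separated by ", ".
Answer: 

Op 1: add_edge(B, A). Edges now: 1
Op 2: add_edge(C, B). Edges now: 2
Op 3: add_edge(C, D). Edges now: 3
Op 4: add_edge(D, A). Edges now: 4
Op 5: add_edge(E, A). Edges now: 5
Op 6: add_edge(C, A). Edges now: 6
Op 7: add_edge(D, E). Edges now: 7
Compute levels (Kahn BFS):
  sources (in-degree 0): C
  process C: level=0
    C->A: in-degree(A)=3, level(A)>=1
    C->B: in-degree(B)=0, level(B)=1, enqueue
    C->D: in-degree(D)=0, level(D)=1, enqueue
  process B: level=1
    B->A: in-degree(A)=2, level(A)>=2
  process D: level=1
    D->A: in-degree(A)=1, level(A)>=2
    D->E: in-degree(E)=0, level(E)=2, enqueue
  process E: level=2
    E->A: in-degree(A)=0, level(A)=3, enqueue
  process A: level=3
All levels: A:3, B:1, C:0, D:1, E:2

Answer: A:3, B:1, C:0, D:1, E:2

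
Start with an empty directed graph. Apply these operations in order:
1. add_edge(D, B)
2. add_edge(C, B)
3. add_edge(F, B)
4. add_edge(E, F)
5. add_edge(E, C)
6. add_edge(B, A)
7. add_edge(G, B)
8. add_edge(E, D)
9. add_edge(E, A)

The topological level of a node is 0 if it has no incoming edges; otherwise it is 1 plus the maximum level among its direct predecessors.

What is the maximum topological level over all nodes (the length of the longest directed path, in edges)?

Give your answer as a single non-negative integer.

Answer: 3

Derivation:
Op 1: add_edge(D, B). Edges now: 1
Op 2: add_edge(C, B). Edges now: 2
Op 3: add_edge(F, B). Edges now: 3
Op 4: add_edge(E, F). Edges now: 4
Op 5: add_edge(E, C). Edges now: 5
Op 6: add_edge(B, A). Edges now: 6
Op 7: add_edge(G, B). Edges now: 7
Op 8: add_edge(E, D). Edges now: 8
Op 9: add_edge(E, A). Edges now: 9
Compute levels (Kahn BFS):
  sources (in-degree 0): E, G
  process E: level=0
    E->A: in-degree(A)=1, level(A)>=1
    E->C: in-degree(C)=0, level(C)=1, enqueue
    E->D: in-degree(D)=0, level(D)=1, enqueue
    E->F: in-degree(F)=0, level(F)=1, enqueue
  process G: level=0
    G->B: in-degree(B)=3, level(B)>=1
  process C: level=1
    C->B: in-degree(B)=2, level(B)>=2
  process D: level=1
    D->B: in-degree(B)=1, level(B)>=2
  process F: level=1
    F->B: in-degree(B)=0, level(B)=2, enqueue
  process B: level=2
    B->A: in-degree(A)=0, level(A)=3, enqueue
  process A: level=3
All levels: A:3, B:2, C:1, D:1, E:0, F:1, G:0
max level = 3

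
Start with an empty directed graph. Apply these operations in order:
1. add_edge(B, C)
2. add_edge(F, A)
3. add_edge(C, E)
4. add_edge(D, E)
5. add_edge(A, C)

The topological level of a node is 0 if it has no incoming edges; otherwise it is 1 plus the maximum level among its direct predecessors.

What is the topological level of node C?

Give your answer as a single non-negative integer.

Op 1: add_edge(B, C). Edges now: 1
Op 2: add_edge(F, A). Edges now: 2
Op 3: add_edge(C, E). Edges now: 3
Op 4: add_edge(D, E). Edges now: 4
Op 5: add_edge(A, C). Edges now: 5
Compute levels (Kahn BFS):
  sources (in-degree 0): B, D, F
  process B: level=0
    B->C: in-degree(C)=1, level(C)>=1
  process D: level=0
    D->E: in-degree(E)=1, level(E)>=1
  process F: level=0
    F->A: in-degree(A)=0, level(A)=1, enqueue
  process A: level=1
    A->C: in-degree(C)=0, level(C)=2, enqueue
  process C: level=2
    C->E: in-degree(E)=0, level(E)=3, enqueue
  process E: level=3
All levels: A:1, B:0, C:2, D:0, E:3, F:0
level(C) = 2

Answer: 2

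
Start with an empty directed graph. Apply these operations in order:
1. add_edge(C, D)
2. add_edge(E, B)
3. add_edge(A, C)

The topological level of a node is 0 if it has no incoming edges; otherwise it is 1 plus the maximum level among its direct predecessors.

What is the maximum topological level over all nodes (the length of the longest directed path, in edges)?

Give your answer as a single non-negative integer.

Op 1: add_edge(C, D). Edges now: 1
Op 2: add_edge(E, B). Edges now: 2
Op 3: add_edge(A, C). Edges now: 3
Compute levels (Kahn BFS):
  sources (in-degree 0): A, E
  process A: level=0
    A->C: in-degree(C)=0, level(C)=1, enqueue
  process E: level=0
    E->B: in-degree(B)=0, level(B)=1, enqueue
  process C: level=1
    C->D: in-degree(D)=0, level(D)=2, enqueue
  process B: level=1
  process D: level=2
All levels: A:0, B:1, C:1, D:2, E:0
max level = 2

Answer: 2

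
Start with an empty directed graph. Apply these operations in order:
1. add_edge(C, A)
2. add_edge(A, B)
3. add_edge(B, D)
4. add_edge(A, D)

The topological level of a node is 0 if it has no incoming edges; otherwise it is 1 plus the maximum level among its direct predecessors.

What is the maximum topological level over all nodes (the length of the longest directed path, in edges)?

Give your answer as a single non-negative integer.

Answer: 3

Derivation:
Op 1: add_edge(C, A). Edges now: 1
Op 2: add_edge(A, B). Edges now: 2
Op 3: add_edge(B, D). Edges now: 3
Op 4: add_edge(A, D). Edges now: 4
Compute levels (Kahn BFS):
  sources (in-degree 0): C
  process C: level=0
    C->A: in-degree(A)=0, level(A)=1, enqueue
  process A: level=1
    A->B: in-degree(B)=0, level(B)=2, enqueue
    A->D: in-degree(D)=1, level(D)>=2
  process B: level=2
    B->D: in-degree(D)=0, level(D)=3, enqueue
  process D: level=3
All levels: A:1, B:2, C:0, D:3
max level = 3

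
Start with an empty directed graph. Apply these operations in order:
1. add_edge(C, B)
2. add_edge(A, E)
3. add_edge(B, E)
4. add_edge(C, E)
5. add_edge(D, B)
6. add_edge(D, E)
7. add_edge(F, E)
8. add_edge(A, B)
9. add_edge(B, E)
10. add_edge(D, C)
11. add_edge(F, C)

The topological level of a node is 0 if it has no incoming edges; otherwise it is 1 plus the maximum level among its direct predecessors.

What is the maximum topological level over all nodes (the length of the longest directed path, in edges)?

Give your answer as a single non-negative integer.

Op 1: add_edge(C, B). Edges now: 1
Op 2: add_edge(A, E). Edges now: 2
Op 3: add_edge(B, E). Edges now: 3
Op 4: add_edge(C, E). Edges now: 4
Op 5: add_edge(D, B). Edges now: 5
Op 6: add_edge(D, E). Edges now: 6
Op 7: add_edge(F, E). Edges now: 7
Op 8: add_edge(A, B). Edges now: 8
Op 9: add_edge(B, E) (duplicate, no change). Edges now: 8
Op 10: add_edge(D, C). Edges now: 9
Op 11: add_edge(F, C). Edges now: 10
Compute levels (Kahn BFS):
  sources (in-degree 0): A, D, F
  process A: level=0
    A->B: in-degree(B)=2, level(B)>=1
    A->E: in-degree(E)=4, level(E)>=1
  process D: level=0
    D->B: in-degree(B)=1, level(B)>=1
    D->C: in-degree(C)=1, level(C)>=1
    D->E: in-degree(E)=3, level(E)>=1
  process F: level=0
    F->C: in-degree(C)=0, level(C)=1, enqueue
    F->E: in-degree(E)=2, level(E)>=1
  process C: level=1
    C->B: in-degree(B)=0, level(B)=2, enqueue
    C->E: in-degree(E)=1, level(E)>=2
  process B: level=2
    B->E: in-degree(E)=0, level(E)=3, enqueue
  process E: level=3
All levels: A:0, B:2, C:1, D:0, E:3, F:0
max level = 3

Answer: 3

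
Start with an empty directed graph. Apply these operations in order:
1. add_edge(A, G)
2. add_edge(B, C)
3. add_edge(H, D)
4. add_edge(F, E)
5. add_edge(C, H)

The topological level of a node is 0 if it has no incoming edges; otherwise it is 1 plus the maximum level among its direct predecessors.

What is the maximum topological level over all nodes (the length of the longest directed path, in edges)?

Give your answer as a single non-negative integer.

Op 1: add_edge(A, G). Edges now: 1
Op 2: add_edge(B, C). Edges now: 2
Op 3: add_edge(H, D). Edges now: 3
Op 4: add_edge(F, E). Edges now: 4
Op 5: add_edge(C, H). Edges now: 5
Compute levels (Kahn BFS):
  sources (in-degree 0): A, B, F
  process A: level=0
    A->G: in-degree(G)=0, level(G)=1, enqueue
  process B: level=0
    B->C: in-degree(C)=0, level(C)=1, enqueue
  process F: level=0
    F->E: in-degree(E)=0, level(E)=1, enqueue
  process G: level=1
  process C: level=1
    C->H: in-degree(H)=0, level(H)=2, enqueue
  process E: level=1
  process H: level=2
    H->D: in-degree(D)=0, level(D)=3, enqueue
  process D: level=3
All levels: A:0, B:0, C:1, D:3, E:1, F:0, G:1, H:2
max level = 3

Answer: 3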